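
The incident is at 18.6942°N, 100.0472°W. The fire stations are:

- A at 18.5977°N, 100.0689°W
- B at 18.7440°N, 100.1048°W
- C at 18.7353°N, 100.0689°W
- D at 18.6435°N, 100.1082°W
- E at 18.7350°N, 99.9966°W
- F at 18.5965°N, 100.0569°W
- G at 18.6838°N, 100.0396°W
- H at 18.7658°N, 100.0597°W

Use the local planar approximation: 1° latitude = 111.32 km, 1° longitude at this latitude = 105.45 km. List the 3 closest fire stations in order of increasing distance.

G, C, E

Distances from 18.6942°N, 100.0472°W:
A: √((-0.0965·111.32)² + (-0.0217·105.45)²) = √(115.398728 + 5.236157) = 10.9834 km
B: √((0.0498·111.32)² + (-0.0576·105.45)²) = √(30.733009 + 36.892504) = 8.2235 km
C: √((0.0411·111.32)² + (-0.0217·105.45)²) = √(20.932931 + 5.236157) = 5.1156 km
D: √((-0.0507·111.32)² + (-0.0610·105.45)²) = √(31.853878 + 41.376413) = 8.5575 km
E: √((0.0408·111.32)² + (0.0506·105.45)²) = √(20.628456 + 28.470441) = 7.0071 km
F: √((-0.0977·111.32)² + (-0.0097·105.45)²) = √(118.286593 + 1.046253) = 10.9240 km
G: √((-0.0104·111.32)² + (0.0076·105.45)²) = √(1.340334 + 0.642274) = 1.4081 km
H: √((0.0716·111.32)² + (-0.0125·105.45)²) = √(63.529062 + 1.737454) = 8.0788 km
Sorted: G (1.4081 km) < C (5.1156 km) < E (7.0071 km) < H (8.0788 km) < B (8.2235 km) < …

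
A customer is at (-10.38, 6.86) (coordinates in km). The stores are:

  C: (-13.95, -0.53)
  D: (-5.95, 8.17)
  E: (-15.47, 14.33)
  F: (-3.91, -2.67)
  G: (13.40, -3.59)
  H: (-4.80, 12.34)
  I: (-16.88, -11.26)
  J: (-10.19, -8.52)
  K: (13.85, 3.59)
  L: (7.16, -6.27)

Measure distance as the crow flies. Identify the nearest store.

Distances from (-10.38, 6.86):
C: √((-3.57)² + (-7.39)²) = √(12.7449 + 54.6121) = 8.21 km
D: √((4.43)² + (1.31)²) = √(19.6249 + 1.7161) = 4.62 km
E: √((-5.09)² + (7.47)²) = √(25.9081 + 55.8009) = 9.04 km
F: √((6.47)² + (-9.53)²) = √(41.8609 + 90.8209) = 11.52 km
G: √((23.78)² + (-10.45)²) = √(565.4884 + 109.2025) = 25.97 km
H: √((5.58)² + (5.48)²) = √(31.1364 + 30.0304) = 7.82 km
I: √((-6.50)² + (-18.12)²) = √(42.2500 + 328.3344) = 19.25 km
J: √((0.19)² + (-15.38)²) = √(0.0361 + 236.5444) = 15.38 km
K: √((24.23)² + (-3.27)²) = √(587.0929 + 10.6929) = 24.45 km
L: √((17.54)² + (-13.13)²) = √(307.6516 + 172.3969) = 21.91 km
Minimum: D at 4.62 km.

D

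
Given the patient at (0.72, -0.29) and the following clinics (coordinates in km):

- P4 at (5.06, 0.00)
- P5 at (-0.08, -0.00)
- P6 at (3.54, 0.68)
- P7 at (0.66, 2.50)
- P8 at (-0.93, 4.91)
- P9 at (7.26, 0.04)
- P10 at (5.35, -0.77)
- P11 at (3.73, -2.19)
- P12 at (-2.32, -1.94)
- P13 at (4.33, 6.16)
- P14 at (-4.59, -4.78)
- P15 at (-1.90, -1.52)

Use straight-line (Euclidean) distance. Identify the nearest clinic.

P5

Distances from (0.72, -0.29):
P4: 4.35 km
P5: 0.85 km
P6: 2.98 km
P7: 2.79 km
P8: 5.46 km
P9: 6.55 km
P10: 4.65 km
P11: 3.56 km
P12: 3.46 km
P13: 7.39 km
P14: 6.95 km
P15: 2.89 km
Minimum: P5 at 0.85 km.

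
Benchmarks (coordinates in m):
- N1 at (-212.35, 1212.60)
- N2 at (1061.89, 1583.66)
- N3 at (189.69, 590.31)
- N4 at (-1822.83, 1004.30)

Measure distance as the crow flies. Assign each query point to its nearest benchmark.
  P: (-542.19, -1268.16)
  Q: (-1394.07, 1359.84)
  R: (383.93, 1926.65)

P→N3; Q→N4; R→N2

P at (-542.19, -1268.16):
  N1: √((329.84)² + (2480.76)²) = √(108794.4256 + 6154170.1776) = 2502.59 m
  N2: √((1604.08)² + (2851.82)²) = √(2573072.6464 + 8132877.3124) = 3271.99 m
  N3: √((731.88)² + (1858.47)²) = √(535648.3344 + 3453910.7409) = 1997.39 m
  N4: √((-1280.64)² + (2272.46)²) = √(1640038.8096 + 5164074.4516) = 2608.47 m
  → nearest: N3 (1997.39 m)
Q at (-1394.07, 1359.84):
  N1: √((1181.72)² + (-147.24)²) = √(1396462.1584 + 21679.6176) = 1190.86 m
  N2: √((2455.96)² + (223.82)²) = √(6031739.5216 + 50095.3924) = 2466.14 m
  N3: √((1583.76)² + (-769.53)²) = √(2508295.7376 + 592176.4209) = 1760.82 m
  N4: √((-428.76)² + (-355.54)²) = √(183835.1376 + 126408.6916) = 557.00 m
  → nearest: N4 (557.00 m)
R at (383.93, 1926.65):
  N1: √((-596.28)² + (-714.05)²) = √(355549.8384 + 509867.4025) = 930.28 m
  N2: √((677.96)² + (-342.99)²) = √(459629.7616 + 117642.1401) = 759.78 m
  N3: √((-194.24)² + (-1336.34)²) = √(37729.1776 + 1785804.5956) = 1350.38 m
  N4: √((-2206.76)² + (-922.35)²) = √(4869789.6976 + 850729.5225) = 2391.76 m
  → nearest: N2 (759.78 m)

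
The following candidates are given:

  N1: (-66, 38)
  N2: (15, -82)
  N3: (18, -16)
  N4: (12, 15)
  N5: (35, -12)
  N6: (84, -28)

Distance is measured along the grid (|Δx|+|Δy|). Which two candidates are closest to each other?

Pairwise distances:
N1–N2: |81| + |-120| = 81 + 120 = 201
N1–N3: |84| + |-54| = 84 + 54 = 138
N1–N4: |78| + |-23| = 78 + 23 = 101
N1–N5: |101| + |-50| = 101 + 50 = 151
N1–N6: |150| + |-66| = 150 + 66 = 216
N2–N3: |3| + |66| = 3 + 66 = 69
N2–N4: |-3| + |97| = 3 + 97 = 100
N2–N5: |20| + |70| = 20 + 70 = 90
N2–N6: |69| + |54| = 69 + 54 = 123
N3–N4: |-6| + |31| = 6 + 31 = 37
N3–N5: |17| + |4| = 17 + 4 = 21
N3–N6: |66| + |-12| = 66 + 12 = 78
N4–N5: |23| + |-27| = 23 + 27 = 50
N4–N6: |72| + |-43| = 72 + 43 = 115
N5–N6: |49| + |-16| = 49 + 16 = 65
Closest pair: N3–N5 at 21.

N3 and N5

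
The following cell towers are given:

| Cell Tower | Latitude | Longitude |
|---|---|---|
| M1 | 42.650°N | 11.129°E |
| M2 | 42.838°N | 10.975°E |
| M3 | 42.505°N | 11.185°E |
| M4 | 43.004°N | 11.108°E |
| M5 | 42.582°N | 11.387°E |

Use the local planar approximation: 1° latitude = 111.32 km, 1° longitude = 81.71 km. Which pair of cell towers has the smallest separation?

Pairwise distances:
M1–M2: 24.420 km
M1–M3: 16.777 km
M1–M4: 39.445 km
M1–M5: 22.399 km
M2–M3: 40.848 km
M2–M4: 21.438 km
M2–M5: 44.107 km
M3–M4: 55.904 km
M3–M5: 18.598 km
M4–M5: 52.216 km
Closest pair: M1–M3 at 16.777 km.

M1 and M3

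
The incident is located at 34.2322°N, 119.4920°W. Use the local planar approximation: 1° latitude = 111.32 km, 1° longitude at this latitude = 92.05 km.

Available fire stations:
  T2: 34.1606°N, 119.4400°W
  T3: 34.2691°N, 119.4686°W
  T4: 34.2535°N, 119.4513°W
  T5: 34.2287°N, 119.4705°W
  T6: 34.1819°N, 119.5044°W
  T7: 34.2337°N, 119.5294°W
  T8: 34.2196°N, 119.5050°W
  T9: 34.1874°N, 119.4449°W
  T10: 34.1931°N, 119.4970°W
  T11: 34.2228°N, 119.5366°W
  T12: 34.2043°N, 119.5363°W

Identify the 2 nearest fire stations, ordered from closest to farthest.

Distances from 34.2322°N, 119.4920°W:
T2: 9.2973 km
T3: 4.6382 km
T4: 4.4337 km
T5: 2.0171 km
T6: 5.7145 km
T7: 3.4467 km
T8: 1.8437 km
T9: 6.6082 km
T10: 4.3769 km
T11: 4.2367 km
T12: 5.1259 km
Sorted: T8 (1.8437 km) < T5 (2.0171 km) < T7 (3.4467 km) < T11 (4.2367 km) < …

T8, T5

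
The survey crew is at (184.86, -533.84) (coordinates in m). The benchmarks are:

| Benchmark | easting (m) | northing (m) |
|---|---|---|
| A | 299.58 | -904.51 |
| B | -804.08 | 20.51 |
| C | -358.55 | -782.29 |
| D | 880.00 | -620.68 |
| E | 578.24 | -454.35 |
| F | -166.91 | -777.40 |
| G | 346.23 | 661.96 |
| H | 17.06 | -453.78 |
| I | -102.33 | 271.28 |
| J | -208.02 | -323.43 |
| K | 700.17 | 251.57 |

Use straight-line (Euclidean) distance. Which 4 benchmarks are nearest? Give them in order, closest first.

H, A, E, F

Distances from (184.86, -533.84):
A: √((114.72)² + (-370.67)²) = √(13160.6784 + 137396.2489) = 388.02 m
B: √((-988.94)² + (554.35)²) = √(978002.3236 + 307303.9225) = 1133.71 m
C: √((-543.41)² + (-248.45)²) = √(295294.4281 + 61727.4025) = 597.51 m
D: √((695.14)² + (-86.84)²) = √(483219.6196 + 7541.1856) = 700.54 m
E: √((393.38)² + (79.49)²) = √(154747.8244 + 6318.6601) = 401.33 m
F: √((-351.77)² + (-243.56)²) = √(123742.1329 + 59321.4736) = 427.86 m
G: √((161.37)² + (1195.80)²) = √(26040.2769 + 1429937.6400) = 1206.64 m
H: √((-167.80)² + (80.06)²) = √(28156.8400 + 6409.6036) = 185.92 m
I: √((-287.19)² + (805.12)²) = √(82478.0961 + 648218.2144) = 854.81 m
J: √((-392.88)² + (210.41)²) = √(154354.6944 + 44272.3681) = 445.68 m
K: √((515.31)² + (785.41)²) = √(265544.3961 + 616868.8681) = 939.37 m
Sorted: H (185.92 m) < A (388.02 m) < E (401.33 m) < F (427.86 m) < J (445.68 m) < C (597.51 m) < …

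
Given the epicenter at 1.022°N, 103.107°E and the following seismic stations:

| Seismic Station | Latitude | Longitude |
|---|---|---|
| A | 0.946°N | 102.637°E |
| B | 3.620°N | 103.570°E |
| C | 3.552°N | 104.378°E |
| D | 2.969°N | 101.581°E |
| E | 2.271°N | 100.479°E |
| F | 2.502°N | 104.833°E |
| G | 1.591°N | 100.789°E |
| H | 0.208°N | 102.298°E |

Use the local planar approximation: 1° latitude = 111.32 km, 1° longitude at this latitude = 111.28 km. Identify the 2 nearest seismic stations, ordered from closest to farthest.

Distances from 1.022°N, 103.107°E:
A: 52.981 km
B: 293.763 km
C: 315.159 km
D: 275.341 km
E: 323.813 km
F: 253.050 km
G: 265.610 km
H: 127.732 km
Sorted: A (52.981 km) < H (127.732 km) < F (253.050 km) < G (265.610 km) < …

A, H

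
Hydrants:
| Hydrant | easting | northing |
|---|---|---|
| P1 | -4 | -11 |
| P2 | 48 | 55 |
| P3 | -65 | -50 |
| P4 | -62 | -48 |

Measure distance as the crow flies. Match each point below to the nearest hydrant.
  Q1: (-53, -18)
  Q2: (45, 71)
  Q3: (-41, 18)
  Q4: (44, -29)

Q1→P4; Q2→P2; Q3→P1; Q4→P1

Q1 at (-53, -18):
  P1: 49.5
  P2: 124.6
  P3: 34.2
  P4: 31.3
  → nearest: P4 (31.3)
Q2 at (45, 71):
  P1: 95.5
  P2: 16.3
  P3: 163.5
  P4: 160.0
  → nearest: P2 (16.3)
Q3 at (-41, 18):
  P1: 47.0
  P2: 96.4
  P3: 72.1
  P4: 69.3
  → nearest: P1 (47.0)
Q4 at (44, -29):
  P1: 51.3
  P2: 84.1
  P3: 111.0
  P4: 107.7
  → nearest: P1 (51.3)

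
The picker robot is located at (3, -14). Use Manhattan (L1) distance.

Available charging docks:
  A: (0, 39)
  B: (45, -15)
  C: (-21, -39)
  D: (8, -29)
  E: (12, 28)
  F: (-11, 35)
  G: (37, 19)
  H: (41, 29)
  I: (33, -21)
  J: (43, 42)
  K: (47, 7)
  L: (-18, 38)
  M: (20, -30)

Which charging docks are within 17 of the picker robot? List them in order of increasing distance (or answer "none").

Distances from (3, -14):
A: |-3| + |53| = 3 + 53 = 56
B: |42| + |-1| = 42 + 1 = 43
C: |-24| + |-25| = 24 + 25 = 49
D: |5| + |-15| = 5 + 15 = 20
E: |9| + |42| = 9 + 42 = 51
F: |-14| + |49| = 14 + 49 = 63
G: |34| + |33| = 34 + 33 = 67
H: |38| + |43| = 38 + 43 = 81
I: |30| + |-7| = 30 + 7 = 37
J: |40| + |56| = 40 + 56 = 96
K: |44| + |21| = 44 + 21 = 65
L: |-21| + |52| = 21 + 52 = 73
M: |17| + |-16| = 17 + 16 = 33
Threshold 17: none within range.

none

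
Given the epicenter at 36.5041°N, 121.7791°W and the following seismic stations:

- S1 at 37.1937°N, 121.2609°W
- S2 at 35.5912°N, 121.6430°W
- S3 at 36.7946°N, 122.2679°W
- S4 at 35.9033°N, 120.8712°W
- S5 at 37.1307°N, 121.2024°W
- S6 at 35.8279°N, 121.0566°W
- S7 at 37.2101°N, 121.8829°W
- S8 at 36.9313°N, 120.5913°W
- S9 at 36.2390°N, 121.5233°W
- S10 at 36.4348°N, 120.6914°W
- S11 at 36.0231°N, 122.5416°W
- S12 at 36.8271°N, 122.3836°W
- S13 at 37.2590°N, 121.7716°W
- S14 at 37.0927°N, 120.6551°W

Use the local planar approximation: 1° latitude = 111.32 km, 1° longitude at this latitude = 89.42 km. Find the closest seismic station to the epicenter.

S9

Distances from 36.5041°N, 121.7791°W:
S1: √((0.6896·111.32)² + (0.5182·89.42)²) = √(5893.060517 + 2147.158716) = 89.6673 km
S2: √((-0.9129·111.32)² + (0.1361·89.42)²) = √(10327.443067 + 148.110409) = 102.3502 km
S3: √((0.2905·111.32)² + (-0.4888·89.42)²) = √(1045.775995 + 1910.432623) = 54.3710 km
S4: √((-0.6008·111.32)² + (0.9079·89.42)²) = √(4473.075652 + 6590.909726) = 105.1855 km
S5: √((0.6266·111.32)² + (0.5767·89.42)²) = √(4865.496634 + 2659.311636) = 86.7457 km
S6: √((-0.6762·111.32)² + (0.7225·89.42)²) = √(5666.262996 + 4173.928775) = 99.1977 km
S7: √((0.7060·111.32)² + (-0.1038·89.42)²) = √(6176.689889 + 86.151737) = 79.1381 km
S8: √((0.4272·111.32)² + (1.1878·89.42)²) = √(2261.564005 + 11281.217513) = 116.3735 km
S9: √((-0.2651·111.32)² + (0.2558·89.42)²) = √(870.895108 + 523.203224) = 37.3376 km
S10: √((-0.0693·111.32)² + (1.0877·89.42)²) = √(59.513140 + 9459.922710) = 97.5676 km
S11: √((-0.4810·111.32)² + (-0.7625·89.42)²) = √(2867.058458 + 4648.887398) = 86.6946 km
S12: √((0.3230·111.32)² + (-0.6045·89.42)²) = √(1292.859824 + 2921.877078) = 64.9210 km
S13: √((0.7549·111.32)² + (0.0075·89.42)²) = √(7061.959882 + 0.449771) = 84.0381 km
S14: √((0.5886·111.32)² + (1.1240·89.42)²) = √(4293.257239 + 10101.874145) = 119.9797 km
Minimum: S9 at 37.3376 km.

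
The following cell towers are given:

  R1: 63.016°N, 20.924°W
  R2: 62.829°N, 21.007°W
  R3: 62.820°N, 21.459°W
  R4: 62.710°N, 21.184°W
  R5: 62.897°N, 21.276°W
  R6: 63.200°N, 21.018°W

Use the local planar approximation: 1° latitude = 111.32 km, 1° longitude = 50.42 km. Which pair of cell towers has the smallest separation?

Pairwise distances:
R3–R5: 12.594 km
R2–R5: 15.532 km
R2–R4: 15.973 km
R3–R4: 18.499 km
R1–R6: 21.024 km
R1–R2: 21.233 km
R4–R5: 21.327 km
R1–R5: 22.147 km
R2–R3: 22.812 km
R1–R3: 34.694 km
R5–R6: 36.151 km
R1–R4: 36.499 km
R2–R6: 41.303 km
R3–R6: 47.789 km
R4–R6: 55.185 km
Closest pair: R3–R5 at 12.594 km.

R3 and R5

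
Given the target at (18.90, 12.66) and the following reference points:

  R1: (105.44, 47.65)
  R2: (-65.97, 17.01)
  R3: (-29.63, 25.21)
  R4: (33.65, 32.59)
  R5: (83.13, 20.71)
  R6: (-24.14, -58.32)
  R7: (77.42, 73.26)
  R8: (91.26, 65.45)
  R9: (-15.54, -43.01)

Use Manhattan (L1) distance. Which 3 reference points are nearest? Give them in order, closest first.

R4, R3, R5

Distances from (18.90, 12.66):
R1: 121.53
R2: 89.22
R3: 61.08
R4: 34.68
R5: 72.28
R6: 114.02
R7: 119.12
R8: 125.15
R9: 90.11
Sorted: R4 (34.68) < R3 (61.08) < R5 (72.28) < R2 (89.22) < R9 (90.11) < …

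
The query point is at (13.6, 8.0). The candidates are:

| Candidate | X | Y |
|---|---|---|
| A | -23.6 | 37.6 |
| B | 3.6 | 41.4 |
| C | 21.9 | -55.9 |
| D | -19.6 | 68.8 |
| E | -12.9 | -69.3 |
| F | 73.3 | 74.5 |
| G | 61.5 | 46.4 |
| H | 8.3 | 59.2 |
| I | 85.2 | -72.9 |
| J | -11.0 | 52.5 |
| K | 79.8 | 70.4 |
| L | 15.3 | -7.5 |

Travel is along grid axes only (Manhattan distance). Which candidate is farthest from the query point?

Distances from (13.6, 8.0):
A: 66.8
B: 43.4
C: 72.2
D: 94.0
E: 103.8
F: 126.2
G: 86.3
H: 56.5
I: 152.5
J: 69.1
K: 128.6
L: 17.2
Maximum: I at 152.5.

I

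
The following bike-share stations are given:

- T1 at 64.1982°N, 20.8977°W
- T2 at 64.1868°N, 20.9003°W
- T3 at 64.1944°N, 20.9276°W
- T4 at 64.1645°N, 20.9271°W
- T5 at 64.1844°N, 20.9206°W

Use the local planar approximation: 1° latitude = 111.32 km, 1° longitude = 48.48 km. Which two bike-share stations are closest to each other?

T2 and T5

Pairwise distances:
T2–T5: √((-0.0024·111.32)² + (-0.0203·48.48)²) = √(0.071379 + 0.968539) = 1.0198 km
T3–T5: √((-0.0100·111.32)² + (0.0070·48.48)²) = √(1.239214 + 0.115165) = 1.1638 km
T1–T2: √((-0.0114·111.32)² + (-0.0026·48.48)²) = √(1.610483 + 0.015888) = 1.2753 km
T1–T3: √((-0.0038·111.32)² + (-0.0299·48.48)²) = √(0.178943 + 2.101201) = 1.5100 km
T2–T3: √((0.0076·111.32)² + (-0.0273·48.48)²) = √(0.715770 + 1.751663) = 1.5708 km
T1–T5: √((-0.0138·111.32)² + (-0.0229·48.48)²) = √(2.359960 + 1.232526) = 1.8954 km
T4–T5: √((0.0199·111.32)² + (0.0065·48.48)²) = √(4.907412 + 0.099301) = 2.2376 km
T2–T4: √((-0.0223·111.32)² + (-0.0268·48.48)²) = √(6.162488 + 1.688087) = 2.8019 km
T3–T4: √((-0.0299·111.32)² + (0.0005·48.48)²) = √(11.078699 + 0.000588) = 3.3286 km
T1–T4: √((-0.0337·111.32)² + (-0.0294·48.48)²) = √(14.073632 + 2.031514) = 4.0131 km
Closest pair: T2–T5 at 1.0198 km.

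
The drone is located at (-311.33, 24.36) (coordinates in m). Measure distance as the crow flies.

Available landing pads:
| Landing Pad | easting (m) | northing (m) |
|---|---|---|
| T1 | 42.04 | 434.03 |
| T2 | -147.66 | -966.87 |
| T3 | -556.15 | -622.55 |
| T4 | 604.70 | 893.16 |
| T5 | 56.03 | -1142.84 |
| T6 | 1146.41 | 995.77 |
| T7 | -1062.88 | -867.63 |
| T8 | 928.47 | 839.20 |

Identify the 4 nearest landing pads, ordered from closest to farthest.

T1, T3, T2, T7

Distances from (-311.33, 24.36):
T1: 541.02 m
T2: 1004.65 m
T3: 691.69 m
T4: 1262.51 m
T5: 1223.65 m
T6: 1751.75 m
T7: 1166.39 m
T8: 1483.60 m
Sorted: T1 (541.02 m) < T3 (691.69 m) < T2 (1004.65 m) < T7 (1166.39 m) < T5 (1223.65 m) < T4 (1262.51 m) < …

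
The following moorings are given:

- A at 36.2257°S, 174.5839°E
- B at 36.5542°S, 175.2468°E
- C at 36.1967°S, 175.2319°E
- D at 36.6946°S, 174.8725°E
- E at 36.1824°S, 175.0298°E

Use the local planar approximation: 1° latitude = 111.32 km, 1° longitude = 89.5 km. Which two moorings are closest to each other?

C and E

Pairwise distances:
A–B: 69.6940 km
A–C: 58.0858 km
A–D: 58.2392 km
A–E: 40.1981 km
B–C: 39.8192 km
B–D: 36.9664 km
B–E: 45.7190 km
C–D: 64.0838 km
C–E: 18.1579 km
D–E: 58.7304 km
Closest pair: C–E at 18.1579 km.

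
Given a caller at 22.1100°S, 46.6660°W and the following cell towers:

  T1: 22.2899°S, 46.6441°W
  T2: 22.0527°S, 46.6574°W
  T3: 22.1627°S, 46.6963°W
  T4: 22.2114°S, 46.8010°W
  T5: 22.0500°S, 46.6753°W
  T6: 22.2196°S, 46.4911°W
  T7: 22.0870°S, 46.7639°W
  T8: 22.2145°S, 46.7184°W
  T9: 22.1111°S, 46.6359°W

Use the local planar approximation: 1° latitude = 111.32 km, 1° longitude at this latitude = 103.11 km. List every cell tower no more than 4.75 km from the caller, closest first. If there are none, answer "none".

Distances from 22.1100°S, 46.6660°W:
T1: 20.1534 km
T2: 6.4400 km
T3: 6.6466 km
T4: 17.9214 km
T5: 6.7477 km
T6: 21.7734 km
T7: 10.4141 km
T8: 12.8264 km
T9: 3.1060 km
Threshold 4.75 km: T9 (3.1060 km) is within range.

T9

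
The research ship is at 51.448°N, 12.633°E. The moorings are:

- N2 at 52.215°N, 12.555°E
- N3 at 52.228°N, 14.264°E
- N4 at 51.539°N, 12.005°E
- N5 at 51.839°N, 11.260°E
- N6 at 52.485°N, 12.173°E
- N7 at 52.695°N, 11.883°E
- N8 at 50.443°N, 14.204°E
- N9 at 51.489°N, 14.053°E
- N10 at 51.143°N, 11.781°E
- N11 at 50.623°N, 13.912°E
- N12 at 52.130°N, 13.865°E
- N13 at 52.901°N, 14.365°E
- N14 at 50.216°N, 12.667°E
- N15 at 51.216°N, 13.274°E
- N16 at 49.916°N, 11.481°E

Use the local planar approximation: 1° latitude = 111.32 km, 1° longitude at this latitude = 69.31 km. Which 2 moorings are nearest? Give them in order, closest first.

Distances from 51.448°N, 12.633°E:
N2: 85.553 km
N3: 142.543 km
N4: 44.690 km
N5: 104.644 km
N6: 119.761 km
N7: 148.230 km
N8: 156.117 km
N9: 98.526 km
N10: 68.117 km
N11: 127.643 km
N12: 114.260 km
N13: 201.428 km
N14: 137.166 km
N15: 51.389 km
N16: 188.308 km
Sorted: N4 (44.690 km) < N15 (51.389 km) < N10 (68.117 km) < N2 (85.553 km) < …

N4, N15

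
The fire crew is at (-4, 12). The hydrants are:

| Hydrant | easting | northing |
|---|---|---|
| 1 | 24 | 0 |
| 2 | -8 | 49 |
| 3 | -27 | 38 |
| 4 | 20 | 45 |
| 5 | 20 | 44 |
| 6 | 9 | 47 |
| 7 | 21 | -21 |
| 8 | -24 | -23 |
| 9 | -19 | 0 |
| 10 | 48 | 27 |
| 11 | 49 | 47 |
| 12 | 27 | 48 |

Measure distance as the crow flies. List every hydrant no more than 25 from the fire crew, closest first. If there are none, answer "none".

9

Distances from (-4, 12):
1: 30.5
2: 37.2
3: 34.7
4: 40.8
5: 40.0
6: 37.3
7: 41.4
8: 40.3
9: 19.2
10: 54.1
11: 63.5
12: 47.5
Threshold 25: 9 (19.2) is within range.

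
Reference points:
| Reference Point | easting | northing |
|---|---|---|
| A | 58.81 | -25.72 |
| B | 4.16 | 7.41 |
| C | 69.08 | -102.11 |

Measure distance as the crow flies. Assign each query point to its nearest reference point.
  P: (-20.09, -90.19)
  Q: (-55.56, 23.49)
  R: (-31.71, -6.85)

P→C; Q→B; R→B

P at (-20.09, -90.19):
  A: √((78.90)² + (64.47)²) = √(6225.2100 + 4156.3809) = 101.89
  B: √((24.25)² + (97.60)²) = √(588.0625 + 9525.7600) = 100.57
  C: √((89.17)² + (-11.92)²) = √(7951.2889 + 142.0864) = 89.96
  → nearest: C (89.96)
Q at (-55.56, 23.49):
  A: √((114.37)² + (-49.21)²) = √(13080.4969 + 2421.6241) = 124.51
  B: √((59.72)² + (-16.08)²) = √(3566.4784 + 258.5664) = 61.85
  C: √((124.64)² + (-125.60)²) = √(15535.1296 + 15775.3600) = 176.95
  → nearest: B (61.85)
R at (-31.71, -6.85):
  A: √((90.52)² + (-18.87)²) = √(8193.8704 + 356.0769) = 92.47
  B: √((35.87)² + (14.26)²) = √(1286.6569 + 203.3476) = 38.60
  C: √((100.79)² + (-95.26)²) = √(10158.6241 + 9074.4676) = 138.68
  → nearest: B (38.60)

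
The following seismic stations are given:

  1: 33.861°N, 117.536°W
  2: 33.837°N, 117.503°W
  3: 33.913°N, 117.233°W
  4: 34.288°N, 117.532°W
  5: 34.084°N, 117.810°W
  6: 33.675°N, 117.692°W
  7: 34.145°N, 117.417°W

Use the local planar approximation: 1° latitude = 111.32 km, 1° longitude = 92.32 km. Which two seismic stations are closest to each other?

1 and 2

Pairwise distances:
1–2: 4.052 km
4–7: 19.134 km
2–6: 25.093 km
1–6: 25.222 km
2–3: 26.323 km
1–3: 28.566 km
3–7: 30.912 km
1–7: 33.469 km
4–5: 34.270 km
2–7: 35.194 km
1–5: 35.442 km
5–7: 36.912 km
2–5: 39.488 km
5–6: 46.815 km
1–4: 47.535 km
3–6: 49.976 km
3–4: 50.046 km
2–4: 50.277 km
3–5: 56.568 km
6–7: 58.155 km
4–6: 69.820 km
Closest pair: 1–2 at 4.052 km.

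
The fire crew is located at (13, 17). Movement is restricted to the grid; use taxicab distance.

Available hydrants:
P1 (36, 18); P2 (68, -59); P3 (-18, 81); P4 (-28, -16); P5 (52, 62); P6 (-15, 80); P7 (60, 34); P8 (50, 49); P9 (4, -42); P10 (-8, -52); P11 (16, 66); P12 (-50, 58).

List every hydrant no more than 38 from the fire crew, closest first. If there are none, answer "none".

P1

Distances from (13, 17):
P1: 24
P2: 131
P3: 95
P4: 74
P5: 84
P6: 91
P7: 64
P8: 69
P9: 68
P10: 90
P11: 52
P12: 104
Threshold 38: P1 (24) is within range.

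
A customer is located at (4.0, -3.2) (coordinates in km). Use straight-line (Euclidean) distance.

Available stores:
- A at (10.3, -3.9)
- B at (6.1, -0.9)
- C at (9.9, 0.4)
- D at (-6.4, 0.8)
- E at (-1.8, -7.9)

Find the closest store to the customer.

Distances from (4.0, -3.2):
A: 6.3 km
B: 3.1 km
C: 6.9 km
D: 11.1 km
E: 7.5 km
Minimum: B at 3.1 km.

B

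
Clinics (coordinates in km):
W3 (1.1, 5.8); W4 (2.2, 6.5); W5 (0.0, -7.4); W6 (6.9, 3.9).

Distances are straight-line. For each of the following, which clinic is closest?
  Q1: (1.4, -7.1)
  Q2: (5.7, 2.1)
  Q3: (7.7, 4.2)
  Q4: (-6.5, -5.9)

Q1→W5; Q2→W6; Q3→W6; Q4→W5

Q1 at (1.4, -7.1):
  W3: 12.9 km
  W4: 13.6 km
  W5: 1.4 km
  W6: 12.3 km
  → nearest: W5 (1.4 km)
Q2 at (5.7, 2.1):
  W3: 5.9 km
  W4: 5.6 km
  W5: 11.1 km
  W6: 2.2 km
  → nearest: W6 (2.2 km)
Q3 at (7.7, 4.2):
  W3: 6.8 km
  W4: 6.0 km
  W5: 13.9 km
  W6: 0.9 km
  → nearest: W6 (0.9 km)
Q4 at (-6.5, -5.9):
  W3: 14.0 km
  W4: 15.1 km
  W5: 6.7 km
  W6: 16.6 km
  → nearest: W5 (6.7 km)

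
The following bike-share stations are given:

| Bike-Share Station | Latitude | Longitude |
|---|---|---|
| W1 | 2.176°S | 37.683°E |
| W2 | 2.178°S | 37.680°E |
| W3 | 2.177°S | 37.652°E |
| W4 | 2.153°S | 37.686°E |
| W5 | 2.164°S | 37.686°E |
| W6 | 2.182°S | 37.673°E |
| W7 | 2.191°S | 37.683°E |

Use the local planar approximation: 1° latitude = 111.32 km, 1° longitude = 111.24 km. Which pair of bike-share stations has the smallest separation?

W1 and W2

Pairwise distances:
W1–W2: √((-0.002·111.32)² + (-0.003·111.24)²) = √(0.04957 + 0.11137) = 0.401 km
W2–W6: √((-0.004·111.32)² + (-0.007·111.24)²) = √(0.19827 + 0.60634) = 0.897 km
W4–W5: √((-0.011·111.32)² + (0.000·111.24)²) = √(1.49945 + 0.00000) = 1.225 km
W1–W6: √((-0.006·111.32)² + (-0.010·111.24)²) = √(0.44612 + 1.23743) = 1.298 km
W1–W5: √((0.012·111.32)² + (0.003·111.24)²) = √(1.78447 + 0.11137) = 1.377 km
W2–W7: √((-0.013·111.32)² + (0.003·111.24)²) = √(2.09427 + 0.11137) = 1.485 km
W6–W7: √((-0.009·111.32)² + (0.010·111.24)²) = √(1.00376 + 1.23743) = 1.497 km
W1–W7: √((-0.015·111.32)² + (0.000·111.24)²) = √(2.78823 + 0.00000) = 1.670 km
W2–W5: √((0.014·111.32)² + (0.006·111.24)²) = √(2.42886 + 0.44548) = 1.695 km
W3–W6: √((-0.005·111.32)² + (0.021·111.24)²) = √(0.30980 + 5.45708) = 2.401 km
W5–W6: √((-0.018·111.32)² + (-0.013·111.24)²) = √(4.01505 + 2.09126) = 2.471 km
W1–W4: √((0.023·111.32)² + (0.003·111.24)²) = √(6.55544 + 0.11137) = 2.582 km
W2–W4: √((0.025·111.32)² + (0.006·111.24)²) = √(7.74509 + 0.44548) = 2.862 km
W5–W7: √((-0.027·111.32)² + (-0.003·111.24)²) = √(9.03387 + 0.11137) = 3.024 km
W2–W3: √((0.001·111.32)² + (-0.028·111.24)²) = √(0.01239 + 9.70148) = 3.117 km
W1–W3: √((-0.001·111.32)² + (-0.031·111.24)²) = √(0.01239 + 11.89174) = 3.450 km
W4–W6: √((-0.029·111.32)² + (-0.013·111.24)²) = √(10.42179 + 2.09126) = 3.537 km
W3–W7: √((-0.014·111.32)² + (0.031·111.24)²) = √(2.42886 + 11.89174) = 3.784 km
W3–W5: √((0.013·111.32)² + (0.034·111.24)²) = √(2.09427 + 14.30473) = 4.050 km
W4–W7: √((-0.038·111.32)² + (-0.003·111.24)²) = √(17.89425 + 0.11137) = 4.243 km
W3–W4: √((0.024·111.32)² + (0.034·111.24)²) = √(7.13787 + 14.30473) = 4.631 km
Closest pair: W1–W2 at 0.401 km.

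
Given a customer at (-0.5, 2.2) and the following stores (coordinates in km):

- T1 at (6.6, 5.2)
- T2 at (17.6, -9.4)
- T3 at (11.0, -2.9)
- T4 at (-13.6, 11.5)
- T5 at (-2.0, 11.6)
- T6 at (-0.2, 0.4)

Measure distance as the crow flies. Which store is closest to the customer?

Distances from (-0.5, 2.2):
T1: √((7.1)² + (3.0)²) = √(50.410 + 9.000) = 7.7 km
T2: √((18.1)² + (-11.6)²) = √(327.610 + 134.560) = 21.5 km
T3: √((11.5)² + (-5.1)²) = √(132.250 + 26.010) = 12.6 km
T4: √((-13.1)² + (9.3)²) = √(171.610 + 86.490) = 16.1 km
T5: √((-1.5)² + (9.4)²) = √(2.250 + 88.360) = 9.5 km
T6: √((0.3)² + (-1.8)²) = √(0.090 + 3.240) = 1.8 km
Minimum: T6 at 1.8 km.

T6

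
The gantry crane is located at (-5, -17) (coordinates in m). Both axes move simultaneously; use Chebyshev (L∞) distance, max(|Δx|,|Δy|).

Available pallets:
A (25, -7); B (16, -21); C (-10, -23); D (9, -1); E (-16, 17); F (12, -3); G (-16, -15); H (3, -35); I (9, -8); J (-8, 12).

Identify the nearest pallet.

Distances from (-5, -17):
A: 30 m
B: 21 m
C: 6 m
D: 16 m
E: 34 m
F: 17 m
G: 11 m
H: 18 m
I: 14 m
J: 29 m
Minimum: C at 6 m.

C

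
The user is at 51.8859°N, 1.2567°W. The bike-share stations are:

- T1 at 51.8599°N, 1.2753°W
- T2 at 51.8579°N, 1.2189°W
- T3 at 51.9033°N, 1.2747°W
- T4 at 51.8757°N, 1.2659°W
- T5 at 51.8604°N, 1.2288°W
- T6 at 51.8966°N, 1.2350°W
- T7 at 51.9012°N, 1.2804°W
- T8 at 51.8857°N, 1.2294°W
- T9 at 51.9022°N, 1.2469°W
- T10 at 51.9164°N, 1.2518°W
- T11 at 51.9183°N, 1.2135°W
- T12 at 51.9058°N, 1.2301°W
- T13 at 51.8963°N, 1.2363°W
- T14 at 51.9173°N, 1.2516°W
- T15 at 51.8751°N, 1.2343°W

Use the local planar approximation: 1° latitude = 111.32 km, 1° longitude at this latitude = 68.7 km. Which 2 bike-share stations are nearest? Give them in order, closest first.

Distances from 51.8859°N, 1.2567°W:
T1: 3.1638 km
T2: 4.0570 km
T3: 2.2980 km
T4: 1.2995 km
T5: 3.4252 km
T6: 1.9082 km
T7: 2.3562 km
T8: 1.8756 km
T9: 1.9354 km
T10: 3.4119 km
T11: 4.6709 km
T12: 2.8717 km
T13: 1.8178 km
T14: 3.5130 km
T15: 1.9528 km
Sorted: T4 (1.2995 km) < T13 (1.8178 km) < T8 (1.8756 km) < T6 (1.9082 km) < …

T4, T13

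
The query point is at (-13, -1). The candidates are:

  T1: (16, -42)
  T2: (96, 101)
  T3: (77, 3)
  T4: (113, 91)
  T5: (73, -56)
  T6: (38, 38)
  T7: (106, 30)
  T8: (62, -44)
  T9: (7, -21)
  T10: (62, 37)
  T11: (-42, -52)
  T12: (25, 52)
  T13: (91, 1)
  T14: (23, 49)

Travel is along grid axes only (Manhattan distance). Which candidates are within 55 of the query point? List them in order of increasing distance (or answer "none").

T9

Distances from (-13, -1):
T1: |29| + |-41| = 29 + 41 = 70
T2: |109| + |102| = 109 + 102 = 211
T3: |90| + |4| = 90 + 4 = 94
T4: |126| + |92| = 126 + 92 = 218
T5: |86| + |-55| = 86 + 55 = 141
T6: |51| + |39| = 51 + 39 = 90
T7: |119| + |31| = 119 + 31 = 150
T8: |75| + |-43| = 75 + 43 = 118
T9: |20| + |-20| = 20 + 20 = 40
T10: |75| + |38| = 75 + 38 = 113
T11: |-29| + |-51| = 29 + 51 = 80
T12: |38| + |53| = 38 + 53 = 91
T13: |104| + |2| = 104 + 2 = 106
T14: |36| + |50| = 36 + 50 = 86
Threshold 55: T9 (40) is within range.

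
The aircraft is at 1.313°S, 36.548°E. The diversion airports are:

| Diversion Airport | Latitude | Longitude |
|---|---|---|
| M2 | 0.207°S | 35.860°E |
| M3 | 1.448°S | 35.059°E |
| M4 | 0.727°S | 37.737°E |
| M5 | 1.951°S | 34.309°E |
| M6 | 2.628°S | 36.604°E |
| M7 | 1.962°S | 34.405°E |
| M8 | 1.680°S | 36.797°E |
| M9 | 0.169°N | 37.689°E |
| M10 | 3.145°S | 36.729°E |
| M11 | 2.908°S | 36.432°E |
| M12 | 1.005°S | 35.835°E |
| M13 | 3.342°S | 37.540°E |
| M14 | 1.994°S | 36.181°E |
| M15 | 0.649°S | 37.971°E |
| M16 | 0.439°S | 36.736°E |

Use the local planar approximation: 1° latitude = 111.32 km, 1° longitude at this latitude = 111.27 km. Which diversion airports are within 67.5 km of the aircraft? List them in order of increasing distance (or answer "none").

Distances from 1.313°S, 36.548°E:
M2: 144.979 km
M3: 166.361 km
M4: 147.508 km
M5: 259.059 km
M6: 146.518 km
M7: 249.156 km
M8: 49.363 km
M9: 208.172 km
M10: 204.930 km
M11: 178.024 km
M12: 86.427 km
M13: 251.396 km
M14: 86.108 km
M15: 174.741 km
M16: 99.517 km
Threshold 67.5 km: M8 (49.363 km) is within range.

M8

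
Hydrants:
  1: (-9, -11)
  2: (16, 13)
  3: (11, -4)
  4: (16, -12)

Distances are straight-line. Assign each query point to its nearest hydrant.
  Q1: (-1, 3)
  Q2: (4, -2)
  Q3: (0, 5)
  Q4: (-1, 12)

Q1→3; Q2→3; Q3→3; Q4→2

Q1 at (-1, 3):
  1: 16.1
  2: 19.7
  3: 13.9
  4: 22.7
  → nearest: 3 (13.9)
Q2 at (4, -2):
  1: 15.8
  2: 19.2
  3: 7.3
  4: 15.6
  → nearest: 3 (7.3)
Q3 at (0, 5):
  1: 18.4
  2: 17.9
  3: 14.2
  4: 23.3
  → nearest: 3 (14.2)
Q4 at (-1, 12):
  1: 24.4
  2: 17.0
  3: 20.0
  4: 29.4
  → nearest: 2 (17.0)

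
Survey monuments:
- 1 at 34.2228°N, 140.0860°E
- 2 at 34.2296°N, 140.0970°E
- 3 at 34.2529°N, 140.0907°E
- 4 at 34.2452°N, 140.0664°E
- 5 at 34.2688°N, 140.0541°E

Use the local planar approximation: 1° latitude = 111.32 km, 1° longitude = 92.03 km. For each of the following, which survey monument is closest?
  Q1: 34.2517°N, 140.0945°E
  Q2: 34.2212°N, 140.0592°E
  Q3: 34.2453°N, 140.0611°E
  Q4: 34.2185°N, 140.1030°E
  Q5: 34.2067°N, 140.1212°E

Q1→3; Q2→1; Q3→4; Q4→2; Q5→2

Q1 at 34.2517°N, 140.0945°E:
  1: 3.3109 km
  2: 2.4709 km
  3: 0.3744 km
  4: 2.6854 km
  5: 4.1770 km
  → nearest: 3 (0.3744 km)
Q2 at 34.2212°N, 140.0592°E:
  1: 2.4728 km
  2: 3.6022 km
  3: 4.5669 km
  4: 2.7526 km
  5: 5.3196 km
  → nearest: 1 (2.4728 km)
Q3 at 34.2453°N, 140.0611°E:
  1: 3.3948 km
  2: 3.7377 km
  3: 2.8524 km
  4: 0.4879 km
  5: 2.6942 km
  → nearest: 4 (0.4879 km)
Q4 at 34.2185°N, 140.1030°E:
  1: 1.6361 km
  2: 1.3534 km
  3: 3.9932 km
  4: 4.4922 km
  5: 7.1837 km
  → nearest: 2 (1.3534 km)
Q5 at 34.2067°N, 140.1212°E:
  1: 3.7022 km
  2: 3.3851 km
  3: 5.8591 km
  4: 6.6184 km
  5: 9.2694 km
  → nearest: 2 (3.3851 km)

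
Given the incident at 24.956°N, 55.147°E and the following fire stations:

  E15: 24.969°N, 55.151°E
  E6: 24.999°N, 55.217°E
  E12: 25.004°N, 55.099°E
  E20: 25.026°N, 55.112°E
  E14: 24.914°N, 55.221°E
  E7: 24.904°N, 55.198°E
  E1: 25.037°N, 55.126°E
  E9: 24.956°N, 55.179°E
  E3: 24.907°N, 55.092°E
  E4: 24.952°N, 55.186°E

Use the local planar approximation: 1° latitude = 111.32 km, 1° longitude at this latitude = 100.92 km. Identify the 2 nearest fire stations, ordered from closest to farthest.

Distances from 24.956°N, 55.147°E:
E15: 1.502 km
E6: 8.533 km
E12: 7.212 km
E20: 8.556 km
E14: 8.811 km
E7: 7.746 km
E1: 9.263 km
E9: 3.229 km
E3: 7.782 km
E4: 3.961 km
Sorted: E15 (1.502 km) < E9 (3.229 km) < E4 (3.961 km) < E12 (7.212 km) < …

E15, E9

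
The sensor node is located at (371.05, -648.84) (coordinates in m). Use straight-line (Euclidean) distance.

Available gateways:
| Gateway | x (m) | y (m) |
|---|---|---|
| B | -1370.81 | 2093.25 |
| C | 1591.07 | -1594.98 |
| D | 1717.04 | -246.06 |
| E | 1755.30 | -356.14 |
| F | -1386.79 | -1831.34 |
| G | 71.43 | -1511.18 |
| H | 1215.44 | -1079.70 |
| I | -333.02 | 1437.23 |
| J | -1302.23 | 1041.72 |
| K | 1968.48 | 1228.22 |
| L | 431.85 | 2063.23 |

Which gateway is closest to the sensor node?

Distances from (371.05, -648.84):
B: 3248.56 m
C: 1543.90 m
D: 1404.96 m
E: 1414.86 m
F: 2118.56 m
G: 912.91 m
H: 947.96 m
I: 2201.68 m
J: 2378.63 m
K: 2464.78 m
L: 2712.75 m
Minimum: G at 912.91 m.

G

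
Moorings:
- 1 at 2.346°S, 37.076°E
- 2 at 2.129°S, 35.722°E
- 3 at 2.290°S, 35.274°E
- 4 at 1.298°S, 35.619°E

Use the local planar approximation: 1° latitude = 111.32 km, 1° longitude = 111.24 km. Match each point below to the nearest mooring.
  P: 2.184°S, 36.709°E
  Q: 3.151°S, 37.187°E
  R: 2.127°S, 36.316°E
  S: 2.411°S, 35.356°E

P at 2.184°S, 36.709°E:
  1: 44.631 km
  2: 109.964 km
  3: 160.065 km
  4: 156.300 km
  → nearest: 1 (44.631 km)
Q at 3.151°S, 37.187°E:
  1: 90.459 km
  2: 198.750 km
  3: 233.391 km
  4: 270.136 km
  → nearest: 1 (90.459 km)
R at 2.127°S, 36.316°E:
  1: 87.987 km
  2: 66.077 km
  3: 117.324 km
  4: 120.532 km
  → nearest: 2 (66.077 km)
S at 2.411°S, 35.356°E:
  1: 191.470 km
  2: 51.411 km
  3: 16.268 km
  4: 127.306 km
  → nearest: 3 (16.268 km)

P→1; Q→1; R→2; S→3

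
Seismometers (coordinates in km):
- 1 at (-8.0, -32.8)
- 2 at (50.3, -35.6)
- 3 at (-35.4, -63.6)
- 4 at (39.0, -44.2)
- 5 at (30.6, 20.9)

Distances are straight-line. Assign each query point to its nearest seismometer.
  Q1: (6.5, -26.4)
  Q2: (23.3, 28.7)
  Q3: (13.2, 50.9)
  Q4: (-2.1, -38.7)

Q1→1; Q2→5; Q3→5; Q4→1

Q1 at (6.5, -26.4):
  1: 15.8 km
  2: 44.8 km
  3: 56.0 km
  4: 37.1 km
  5: 53.1 km
  → nearest: 1 (15.8 km)
Q2 at (23.3, 28.7):
  1: 69.0 km
  2: 69.7 km
  3: 109.4 km
  4: 74.6 km
  5: 10.7 km
  → nearest: 5 (10.7 km)
Q3 at (13.2, 50.9):
  1: 86.3 km
  2: 94.1 km
  3: 124.4 km
  4: 98.5 km
  5: 34.7 km
  → nearest: 5 (34.7 km)
Q4 at (-2.1, -38.7):
  1: 8.3 km
  2: 52.5 km
  3: 41.6 km
  4: 41.5 km
  5: 68.0 km
  → nearest: 1 (8.3 km)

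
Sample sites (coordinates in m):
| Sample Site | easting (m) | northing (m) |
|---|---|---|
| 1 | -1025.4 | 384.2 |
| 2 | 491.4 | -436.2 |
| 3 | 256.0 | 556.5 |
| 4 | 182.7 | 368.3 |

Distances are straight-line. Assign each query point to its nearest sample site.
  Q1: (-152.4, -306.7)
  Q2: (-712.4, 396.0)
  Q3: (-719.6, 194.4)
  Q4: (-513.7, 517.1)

Q1→2; Q2→1; Q3→1; Q4→1

Q1 at (-152.4, -306.7):
  1: 1113.3 m
  2: 656.7 m
  3: 954.9 m
  4: 753.6 m
  → nearest: 2 (656.7 m)
Q2 at (-712.4, 396.0):
  1: 313.2 m
  2: 1463.5 m
  3: 981.6 m
  4: 895.5 m
  → nearest: 1 (313.2 m)
Q3 at (-719.6, 194.4):
  1: 359.9 m
  2: 1365.3 m
  3: 1040.6 m
  4: 918.9 m
  → nearest: 1 (359.9 m)
Q4 at (-513.7, 517.1):
  1: 528.7 m
  2: 1385.3 m
  3: 770.7 m
  4: 712.1 m
  → nearest: 1 (528.7 m)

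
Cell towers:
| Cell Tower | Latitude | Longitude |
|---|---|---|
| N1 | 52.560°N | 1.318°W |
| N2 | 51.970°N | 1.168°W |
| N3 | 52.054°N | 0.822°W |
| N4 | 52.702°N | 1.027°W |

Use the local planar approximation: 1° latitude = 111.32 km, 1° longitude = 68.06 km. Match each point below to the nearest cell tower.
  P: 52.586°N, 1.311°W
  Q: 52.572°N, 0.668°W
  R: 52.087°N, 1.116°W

P→N1; Q→N4; R→N2

P at 52.586°N, 1.311°W:
  N1: √((-0.026·111.32)² + (-0.007·68.06)²) = √(8.37709 + 0.22698) = 2.933 km
  N2: √((-0.616·111.32)² + (0.143·68.06)²) = √(4702.27279 + 94.72311) = 69.260 km
  N3: √((-0.532·111.32)² + (0.489·68.06)²) = √(3507.27371 + 1107.64759) = 67.933 km
  N4: √((0.116·111.32)² + (0.284·68.06)²) = √(166.74867 + 373.61179) = 23.246 km
  → nearest: N1 (2.933 km)
Q at 52.572°N, 0.668°W:
  N1: √((-0.012·111.32)² + (-0.650·68.06)²) = √(1.78447 + 1957.08912) = 44.259 km
  N2: √((-0.602·111.32)² + (-0.500·68.06)²) = √(4490.96197 + 1158.04090) = 75.160 km
  N3: √((-0.518·111.32)² + (-0.154·68.06)²) = √(3325.10922 + 109.85639) = 58.609 km
  N4: √((0.130·111.32)² + (-0.359·68.06)²) = √(209.42721 + 596.99788) = 28.398 km
  → nearest: N4 (28.398 km)
R at 52.087°N, 1.116°W:
  N1: √((0.473·111.32)² + (-0.202·68.06)²) = √(2772.48163 + 189.01080) = 54.420 km
  N2: √((-0.117·111.32)² + (-0.052·68.06)²) = √(169.63604 + 12.52537) = 13.497 km
  N3: √((-0.033·111.32)² + (0.294·68.06)²) = √(13.49504 + 400.38569) = 20.344 km
  N4: √((0.615·111.32)² + (0.089·68.06)²) = √(4687.01806 + 36.69137) = 68.729 km
  → nearest: N2 (13.497 km)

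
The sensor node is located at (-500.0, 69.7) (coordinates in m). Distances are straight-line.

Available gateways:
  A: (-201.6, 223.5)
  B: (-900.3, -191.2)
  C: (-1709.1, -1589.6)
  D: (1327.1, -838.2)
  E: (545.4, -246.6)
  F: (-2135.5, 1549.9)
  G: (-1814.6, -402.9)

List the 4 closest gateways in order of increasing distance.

Distances from (-500.0, 69.7):
A: √((298.4)² + (153.8)²) = √(89042.560 + 23654.440) = 335.7 m
B: √((-400.3)² + (-260.9)²) = √(160240.090 + 68068.810) = 477.8 m
C: √((-1209.1)² + (-1659.3)²) = √(1461922.810 + 2753276.490) = 2053.1 m
D: √((1827.1)² + (-907.9)²) = √(3338294.410 + 824282.410) = 2040.2 m
E: √((1045.4)² + (-316.3)²) = √(1092861.160 + 100045.690) = 1092.2 m
F: √((-1635.5)² + (1480.2)²) = √(2674860.250 + 2190992.040) = 2205.9 m
G: √((-1314.6)² + (-472.6)²) = √(1728173.160 + 223350.760) = 1397.0 m
Sorted: A (335.7 m) < B (477.8 m) < E (1092.2 m) < G (1397.0 m) < D (2040.2 m) < C (2053.1 m) < …

A, B, E, G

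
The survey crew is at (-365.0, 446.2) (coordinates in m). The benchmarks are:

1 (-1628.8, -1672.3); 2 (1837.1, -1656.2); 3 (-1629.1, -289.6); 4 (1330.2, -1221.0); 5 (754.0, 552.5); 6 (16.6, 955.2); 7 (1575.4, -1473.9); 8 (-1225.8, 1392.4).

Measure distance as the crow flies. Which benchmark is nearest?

Distances from (-365.0, 446.2):
1: √((-1263.8)² + (-2118.5)²) = √(1597190.440 + 4488042.250) = 2466.8 m
2: √((2202.1)² + (-2102.4)²) = √(4849244.410 + 4420085.760) = 3044.6 m
3: √((-1264.1)² + (-735.8)²) = √(1597948.810 + 541401.640) = 1462.7 m
4: √((1695.2)² + (-1667.2)²) = √(2873703.040 + 2779555.840) = 2377.7 m
5: √((1119.0)² + (106.3)²) = √(1252161.000 + 11299.690) = 1124.0 m
6: √((381.6)² + (509.0)²) = √(145618.560 + 259081.000) = 636.2 m
7: √((1940.4)² + (-1920.1)²) = √(3765152.160 + 3686784.010) = 2729.8 m
8: √((-860.8)² + (946.2)²) = √(740976.640 + 895294.440) = 1279.2 m
Minimum: 6 at 636.2 m.

6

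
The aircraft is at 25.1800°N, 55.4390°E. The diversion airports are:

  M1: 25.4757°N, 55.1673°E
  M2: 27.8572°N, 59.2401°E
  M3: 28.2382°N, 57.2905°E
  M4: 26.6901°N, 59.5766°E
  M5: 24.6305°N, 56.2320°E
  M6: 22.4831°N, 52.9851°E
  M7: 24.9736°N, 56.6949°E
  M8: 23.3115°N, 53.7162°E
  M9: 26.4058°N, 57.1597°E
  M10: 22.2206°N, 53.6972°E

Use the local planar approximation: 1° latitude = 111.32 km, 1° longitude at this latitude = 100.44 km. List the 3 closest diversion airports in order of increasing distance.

M1, M5, M7

Distances from 25.1800°N, 55.4390°E:
M1: √((0.2957·111.32)² + (-0.2717·100.44)²) = √(1083.550219 + 744.719430) = 42.7583 km
M2: √((2.6772·111.32)² + (3.8011·100.44)²) = √(88819.439455 + 145757.865089) = 484.3318 km
M3: √((3.0582·111.32)² + (1.8515·100.44)²) = √(115898.592887 + 34582.854769) = 387.9194 km
M4: √((1.5101·111.32)² + (4.1376·100.44)²) = √(28259.066437 + 172707.188551) = 448.2926 km
M5: √((-0.5495·111.32)² + (0.7930·100.44)²) = √(3741.810496 + 6343.950457) = 100.4279 km
M6: √((-2.6969·111.32)² + (-2.4539·100.44)²) = √(90131.392721 + 60747.320905) = 388.4311 km
M7: √((-0.2064·111.32)² + (1.2559·100.44)²) = √(527.917163 + 15911.954526) = 128.2181 km
M8: √((-1.8685·111.32)² + (-1.7228·100.44)²) = √(43264.590722 + 29942.160518) = 270.5675 km
M9: √((1.2258·111.32)² + (1.7207·100.44)²) = √(18620.255219 + 29869.209260) = 220.2032 km
M10: √((-2.9594·111.32)² + (-1.7418·100.44)²) = √(108530.982423 + 30606.240074) = 373.0110 km
Sorted: M1 (42.7583 km) < M5 (100.4279 km) < M7 (128.2181 km) < M9 (220.2032 km) < M8 (270.5675 km) < …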